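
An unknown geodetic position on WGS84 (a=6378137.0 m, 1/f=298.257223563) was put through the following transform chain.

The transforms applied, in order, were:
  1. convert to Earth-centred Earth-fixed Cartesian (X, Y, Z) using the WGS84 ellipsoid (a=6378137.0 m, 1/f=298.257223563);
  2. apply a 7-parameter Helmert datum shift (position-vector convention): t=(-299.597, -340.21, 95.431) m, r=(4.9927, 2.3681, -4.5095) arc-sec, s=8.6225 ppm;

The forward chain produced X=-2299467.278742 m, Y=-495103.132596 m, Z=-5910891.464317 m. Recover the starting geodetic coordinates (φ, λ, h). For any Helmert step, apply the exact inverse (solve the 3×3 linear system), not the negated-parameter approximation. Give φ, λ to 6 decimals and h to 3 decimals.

start: X=-2299467.2787, Y=-495103.1326, Z=-5910891.4643 m
→ Helmert⁻¹: X=-2299069.1735, Y=-494951.9966, Z=-5910950.3431
→ geod (Bowring, a=6378137.000): φ=-68.43609300°, λ=-167.85058700°, h=1943.8700 m

φ=-68.436093°, λ=-167.850587°, h=1943.870 m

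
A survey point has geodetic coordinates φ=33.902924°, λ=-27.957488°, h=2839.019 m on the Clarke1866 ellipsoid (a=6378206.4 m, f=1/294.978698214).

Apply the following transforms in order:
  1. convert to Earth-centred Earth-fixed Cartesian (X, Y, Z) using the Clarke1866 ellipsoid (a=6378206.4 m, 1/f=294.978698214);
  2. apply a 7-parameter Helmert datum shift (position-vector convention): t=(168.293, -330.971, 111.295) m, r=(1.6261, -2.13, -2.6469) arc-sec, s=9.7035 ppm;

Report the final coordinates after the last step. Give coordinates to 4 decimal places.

X=4683155.9154 m, Y=-2485988.7416 m, Z=3539087.4287 m

start: φ=33.902924°, λ=-27.957488°, h=2839.019 m
→ ECEF (a=6378206.400, f=1/294.978698214): X=4683010.6220, Y=-2485545.6571, Z=3538913.0292
→ Helmert 7p (PV): X=4683155.9154, Y=-2485988.7416, Z=3539087.4287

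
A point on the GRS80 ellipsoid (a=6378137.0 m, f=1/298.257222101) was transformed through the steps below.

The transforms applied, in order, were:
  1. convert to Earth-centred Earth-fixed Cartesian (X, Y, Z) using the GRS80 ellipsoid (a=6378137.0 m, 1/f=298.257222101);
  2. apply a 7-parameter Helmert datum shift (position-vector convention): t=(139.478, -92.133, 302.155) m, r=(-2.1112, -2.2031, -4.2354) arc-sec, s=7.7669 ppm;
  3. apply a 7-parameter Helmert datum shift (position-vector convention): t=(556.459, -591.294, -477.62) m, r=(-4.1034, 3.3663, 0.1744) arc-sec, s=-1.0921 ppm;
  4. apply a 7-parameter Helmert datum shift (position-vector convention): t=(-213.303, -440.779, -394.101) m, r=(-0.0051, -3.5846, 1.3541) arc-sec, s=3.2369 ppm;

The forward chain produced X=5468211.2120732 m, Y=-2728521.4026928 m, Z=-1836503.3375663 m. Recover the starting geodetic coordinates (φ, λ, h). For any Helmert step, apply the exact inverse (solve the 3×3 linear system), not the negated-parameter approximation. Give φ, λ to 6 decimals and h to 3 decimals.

start: X=5468211.2121, Y=-2728521.4027, Z=-1836503.3376 m
→ Helmert⁻¹: X=5468356.9941, Y=-2728107.6468, Z=-1836198.3933
→ Helmert⁻¹: X=5467834.1593, Y=-2727487.4358, Z=-1835687.8017
→ Helmert⁻¹: X=5467688.6044, Y=-2727243.0543, Z=-1836062.0112
→ geod (Bowring, a=6378137.000): φ=-16.83159700°, λ=-26.50968500°, h=3657.7030 m

φ=-16.831597°, λ=-26.509685°, h=3657.703 m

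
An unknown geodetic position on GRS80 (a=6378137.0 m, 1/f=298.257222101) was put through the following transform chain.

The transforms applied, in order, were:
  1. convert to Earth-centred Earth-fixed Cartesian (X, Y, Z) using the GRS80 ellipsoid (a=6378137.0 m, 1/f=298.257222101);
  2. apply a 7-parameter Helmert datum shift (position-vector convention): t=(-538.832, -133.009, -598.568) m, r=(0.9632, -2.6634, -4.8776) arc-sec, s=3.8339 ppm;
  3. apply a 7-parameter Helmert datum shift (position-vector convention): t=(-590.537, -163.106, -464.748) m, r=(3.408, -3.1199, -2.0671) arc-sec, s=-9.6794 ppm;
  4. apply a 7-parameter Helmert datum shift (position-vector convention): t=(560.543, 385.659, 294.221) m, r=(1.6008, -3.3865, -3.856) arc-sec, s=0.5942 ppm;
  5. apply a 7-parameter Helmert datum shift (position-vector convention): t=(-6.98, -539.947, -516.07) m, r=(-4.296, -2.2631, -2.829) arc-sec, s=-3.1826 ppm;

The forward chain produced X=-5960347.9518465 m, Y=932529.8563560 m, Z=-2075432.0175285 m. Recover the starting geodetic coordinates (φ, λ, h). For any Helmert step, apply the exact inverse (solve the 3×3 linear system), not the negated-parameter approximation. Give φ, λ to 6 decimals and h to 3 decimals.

φ=-19.090366°, λ=171.106883°, h=3169.978 m

start: X=-5960347.9518, Y=932529.8564, Z=-2075432.0175 m
→ Helmert⁻¹: X=-5960395.5029, Y=933034.2378, Z=-2074837.7219
→ Helmert⁻¹: X=-5961004.0053, Y=932520.4829, Z=-2075040.0780
→ Helmert⁻¹: X=-5960511.8868, Y=932598.6069, Z=-2074520.6628
→ Helmert⁻¹: X=-5959999.0364, Y=932577.4179, Z=-2073841.5398
→ geod (Bowring, a=6378137.000): φ=-19.09036600°, λ=171.10688300°, h=3169.9780 m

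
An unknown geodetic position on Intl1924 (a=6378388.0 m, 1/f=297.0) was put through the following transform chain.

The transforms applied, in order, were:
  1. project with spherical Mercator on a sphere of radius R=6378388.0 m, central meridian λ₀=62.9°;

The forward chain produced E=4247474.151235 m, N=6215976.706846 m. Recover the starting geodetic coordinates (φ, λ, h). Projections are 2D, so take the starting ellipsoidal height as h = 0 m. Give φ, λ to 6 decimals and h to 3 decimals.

φ=48.650303°, λ=101.054208°, h=0.000 m

start: E=4247474.1512, N=6215976.7068 m
→ merc⁻¹: φ=48.65030300°, λ=101.05420800°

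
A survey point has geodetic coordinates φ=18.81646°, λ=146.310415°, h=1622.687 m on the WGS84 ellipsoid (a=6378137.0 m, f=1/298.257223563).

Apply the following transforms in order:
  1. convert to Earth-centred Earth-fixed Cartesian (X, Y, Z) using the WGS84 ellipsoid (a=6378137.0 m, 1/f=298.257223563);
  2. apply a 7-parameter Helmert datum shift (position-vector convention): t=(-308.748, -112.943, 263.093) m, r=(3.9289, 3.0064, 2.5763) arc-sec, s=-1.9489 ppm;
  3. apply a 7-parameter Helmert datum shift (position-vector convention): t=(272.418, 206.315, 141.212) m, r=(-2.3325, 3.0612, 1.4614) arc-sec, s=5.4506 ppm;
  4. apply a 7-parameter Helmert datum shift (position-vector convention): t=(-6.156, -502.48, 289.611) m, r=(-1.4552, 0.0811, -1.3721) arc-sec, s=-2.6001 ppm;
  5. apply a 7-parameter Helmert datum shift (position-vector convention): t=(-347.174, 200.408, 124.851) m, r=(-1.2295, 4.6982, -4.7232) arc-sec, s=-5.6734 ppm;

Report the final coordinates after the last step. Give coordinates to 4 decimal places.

start: φ=18.816460°, λ=146.310415°, h=1622.687 m
→ ECEF (a=6378137.000, f=1/298.257223563): X=-5026366.8586, Y=3350850.0955, Z=2044652.9144
→ Helmert 7p (PV): X=-5026677.8619, Y=3350628.8954, Z=2045049.1103
→ Helmert 7p (PV): X=-5026426.2309, Y=3350840.9849, Z=2045238.1809
→ Helmert 7p (PV): X=-5026396.2234, Y=3350377.6579, Z=2045500.8102
→ Helmert 7p (PV): X=-5026591.5705, Y=3350686.3479, Z=2045708.5737

X=-5026591.5705 m, Y=3350686.3479 m, Z=2045708.5737 m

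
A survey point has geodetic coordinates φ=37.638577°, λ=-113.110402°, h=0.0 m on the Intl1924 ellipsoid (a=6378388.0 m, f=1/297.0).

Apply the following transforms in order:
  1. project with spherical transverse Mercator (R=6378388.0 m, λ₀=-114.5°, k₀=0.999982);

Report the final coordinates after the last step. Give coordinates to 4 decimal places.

start: φ=37.638577°, λ=-113.110402°, h=0.000 m
→ tm (R=6378388.0, λ₀=-114.5°): E=122500.8549, N=4190903.9601

E=122500.8549 m, N=4190903.9601 m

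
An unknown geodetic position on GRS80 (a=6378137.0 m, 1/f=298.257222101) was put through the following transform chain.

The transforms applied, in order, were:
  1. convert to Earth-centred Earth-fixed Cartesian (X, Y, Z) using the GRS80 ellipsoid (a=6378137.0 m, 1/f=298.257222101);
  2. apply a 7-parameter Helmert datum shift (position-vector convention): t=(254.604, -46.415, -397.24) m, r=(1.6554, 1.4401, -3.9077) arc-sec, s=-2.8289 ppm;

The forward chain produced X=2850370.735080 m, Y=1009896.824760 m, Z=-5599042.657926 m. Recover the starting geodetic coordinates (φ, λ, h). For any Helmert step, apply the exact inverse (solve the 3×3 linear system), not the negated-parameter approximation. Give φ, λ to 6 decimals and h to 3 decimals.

start: X=2850370.7351, Y=1009896.8248, Z=-5599042.6579 m
→ Helmert⁻¹: X=2850144.1488, Y=1009955.1604, Z=-5598649.4623
→ geod (Bowring, a=6378137.000): φ=-61.78738800°, λ=19.51189900°, h=1471.6550 m

φ=-61.787388°, λ=19.511899°, h=1471.655 m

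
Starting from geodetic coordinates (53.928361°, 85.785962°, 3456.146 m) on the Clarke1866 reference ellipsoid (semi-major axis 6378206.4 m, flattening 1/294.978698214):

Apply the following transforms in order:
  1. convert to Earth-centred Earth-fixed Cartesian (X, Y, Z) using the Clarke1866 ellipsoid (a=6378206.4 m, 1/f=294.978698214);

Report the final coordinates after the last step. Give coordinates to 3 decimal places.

start: φ=53.928361°, λ=85.785962°, h=3456.146 m
→ ECEF (a=6378206.400, f=1/294.978698214): X=276722.8265, Y=3755649.7596, Z=5134643.6320

X=276722.826 m, Y=3755649.760 m, Z=5134643.632 m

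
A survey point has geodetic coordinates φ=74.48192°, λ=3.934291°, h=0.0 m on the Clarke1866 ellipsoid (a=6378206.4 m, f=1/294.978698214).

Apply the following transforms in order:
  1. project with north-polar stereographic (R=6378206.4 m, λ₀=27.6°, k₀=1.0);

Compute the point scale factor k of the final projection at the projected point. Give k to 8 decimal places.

1.01856535

start: φ=74.481920°, λ=3.934291°, h=0.000 m
→ into stereo (λ₀=27.6°): φ=74.48192000°, λ−λ₀=-23.66570900°
scale k = 1.01856535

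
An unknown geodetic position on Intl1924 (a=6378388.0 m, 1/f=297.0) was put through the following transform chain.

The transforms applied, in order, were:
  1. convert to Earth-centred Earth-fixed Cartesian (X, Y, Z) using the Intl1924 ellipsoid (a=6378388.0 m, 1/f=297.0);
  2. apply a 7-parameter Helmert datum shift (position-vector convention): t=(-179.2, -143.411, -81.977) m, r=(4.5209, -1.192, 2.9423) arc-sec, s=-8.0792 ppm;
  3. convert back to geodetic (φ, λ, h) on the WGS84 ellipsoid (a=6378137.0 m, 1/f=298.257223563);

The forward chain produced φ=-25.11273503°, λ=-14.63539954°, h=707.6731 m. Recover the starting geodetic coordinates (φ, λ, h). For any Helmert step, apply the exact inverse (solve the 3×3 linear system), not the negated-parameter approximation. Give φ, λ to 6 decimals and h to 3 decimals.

φ=-25.112174°, λ=-14.634997°, h=613.988 m

start: φ=-25.112735°, λ=-14.635400°, h=707.673 m
→ ECEF (a=6378137.000, f=1/298.257223563): X=5591844.4132, Y=-1460256.2330, Z=-2690687.6437
→ Helmert⁻¹: X=5592032.4133, Y=-1460263.3601, Z=-2690627.7150
→ geod (Bowring, a=6378388.000): φ=-25.11217400°, λ=-14.63499700°, h=613.9880 m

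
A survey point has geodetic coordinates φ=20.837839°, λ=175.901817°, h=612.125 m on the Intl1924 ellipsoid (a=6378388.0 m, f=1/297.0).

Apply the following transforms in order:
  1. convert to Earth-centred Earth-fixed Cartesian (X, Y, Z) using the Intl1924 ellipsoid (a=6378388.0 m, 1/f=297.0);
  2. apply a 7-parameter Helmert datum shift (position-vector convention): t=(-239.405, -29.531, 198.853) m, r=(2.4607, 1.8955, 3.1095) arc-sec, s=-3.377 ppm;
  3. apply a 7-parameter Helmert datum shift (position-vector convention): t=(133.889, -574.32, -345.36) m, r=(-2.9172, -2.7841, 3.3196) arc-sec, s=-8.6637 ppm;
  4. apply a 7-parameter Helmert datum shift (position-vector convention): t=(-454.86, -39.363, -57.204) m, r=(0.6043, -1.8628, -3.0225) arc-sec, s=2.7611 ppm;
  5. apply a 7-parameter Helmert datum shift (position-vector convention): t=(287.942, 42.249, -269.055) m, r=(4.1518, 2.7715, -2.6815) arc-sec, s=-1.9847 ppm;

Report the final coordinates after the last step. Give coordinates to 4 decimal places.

X=-5949249.3018 m, Y=425569.3798 m, Z=2254382.1916 m

start: φ=20.837839°, λ=175.901817°, h=612.125 m
→ ECEF (a=6378388.000, f=1/297.0): X=-5949042.5793, Y=426243.0457, Z=2254870.9055
→ Helmert 7p (PV): X=-5949247.5987, Y=426095.4920, Z=2255121.8982
→ Helmert 7p (PV): X=-5949099.4633, Y=425453.6287, Z=2254670.6738
→ Helmert 7p (PV): X=-5949584.8772, Y=425496.0101, Z=2254567.2145
→ Helmert 7p (PV): X=-5949249.3018, Y=425569.3798, Z=2254382.1916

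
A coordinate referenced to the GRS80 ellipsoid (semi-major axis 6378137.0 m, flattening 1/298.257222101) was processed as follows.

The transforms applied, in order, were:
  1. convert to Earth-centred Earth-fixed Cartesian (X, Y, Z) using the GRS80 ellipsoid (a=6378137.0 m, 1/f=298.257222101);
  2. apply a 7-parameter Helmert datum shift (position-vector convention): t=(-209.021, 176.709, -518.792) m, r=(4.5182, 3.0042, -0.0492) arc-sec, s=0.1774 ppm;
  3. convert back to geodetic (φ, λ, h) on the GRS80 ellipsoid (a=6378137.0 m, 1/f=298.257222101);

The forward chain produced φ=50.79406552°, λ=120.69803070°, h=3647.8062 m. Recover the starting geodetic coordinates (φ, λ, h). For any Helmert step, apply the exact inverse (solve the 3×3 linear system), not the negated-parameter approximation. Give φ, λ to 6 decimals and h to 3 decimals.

start: φ=50.794066°, λ=120.698031°, h=3647.806 m
→ ECEF (a=6378137.000, f=1/298.257222101): X=-2063553.4773, Y=3475692.2747, Z=4921921.8802
→ Helmert⁻¹: X=-2063416.6120, Y=3475622.2800, Z=4922333.6128
→ geod (Bowring, a=6378137.000): φ=50.79730900°, λ=120.69686900°, h=3884.6490 m

φ=50.797309°, λ=120.696869°, h=3884.649 m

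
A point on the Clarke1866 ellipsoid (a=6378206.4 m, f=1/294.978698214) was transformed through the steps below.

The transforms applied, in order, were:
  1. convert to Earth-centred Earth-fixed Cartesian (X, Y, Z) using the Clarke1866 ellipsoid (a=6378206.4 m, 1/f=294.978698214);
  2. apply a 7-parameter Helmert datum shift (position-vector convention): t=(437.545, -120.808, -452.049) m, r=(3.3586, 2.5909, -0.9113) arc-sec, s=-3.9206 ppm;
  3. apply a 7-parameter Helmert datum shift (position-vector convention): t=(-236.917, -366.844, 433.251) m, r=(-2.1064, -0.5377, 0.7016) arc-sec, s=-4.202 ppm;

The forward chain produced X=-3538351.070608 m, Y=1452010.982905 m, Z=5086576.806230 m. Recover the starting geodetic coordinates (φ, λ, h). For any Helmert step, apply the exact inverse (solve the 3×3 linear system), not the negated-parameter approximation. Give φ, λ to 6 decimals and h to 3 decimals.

start: X=-3538351.0706, Y=1452010.9829, Z=5086576.8062 m
→ Helmert⁻¹: X=-3538110.8218, Y=1452344.0238, Z=5086188.9821
→ Helmert⁻¹: X=-3538632.5505, Y=1452537.7170, Z=5086592.8734
→ geod (Bowring, a=6378206.400): φ=53.24333600°, λ=157.68283300°, h=1.4210 m

φ=53.243336°, λ=157.682833°, h=1.421 m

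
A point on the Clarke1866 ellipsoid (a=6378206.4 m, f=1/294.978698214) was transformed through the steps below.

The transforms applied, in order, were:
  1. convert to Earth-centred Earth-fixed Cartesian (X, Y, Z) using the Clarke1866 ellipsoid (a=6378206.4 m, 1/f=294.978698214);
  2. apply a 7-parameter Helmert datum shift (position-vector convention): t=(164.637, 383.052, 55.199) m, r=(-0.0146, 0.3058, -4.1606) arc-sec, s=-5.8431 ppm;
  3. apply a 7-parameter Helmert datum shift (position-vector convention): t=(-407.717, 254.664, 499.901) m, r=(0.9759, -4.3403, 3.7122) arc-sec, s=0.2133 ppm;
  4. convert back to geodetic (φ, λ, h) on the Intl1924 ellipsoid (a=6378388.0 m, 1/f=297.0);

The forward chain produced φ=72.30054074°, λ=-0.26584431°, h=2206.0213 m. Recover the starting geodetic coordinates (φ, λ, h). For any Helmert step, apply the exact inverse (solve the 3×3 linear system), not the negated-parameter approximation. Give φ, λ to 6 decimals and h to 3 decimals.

start: φ=72.300541°, λ=-0.265844°, h=2206.021 m
→ ECEF (a=6378388.000, f=1/297.0): X=1945776.1868, Y=-9028.1909, Z=6056211.6008
→ Helmert⁻¹: X=1946310.7471, Y=-9289.2300, Z=6055669.4971
→ Helmert⁻¹: X=1946148.6981, Y=-9633.5110, Z=6055652.5664
→ geod (Bowring, a=6378206.400): φ=72.29657700°, λ=-0.28361400°, h=2102.1570 m

φ=72.296577°, λ=-0.283614°, h=2102.157 m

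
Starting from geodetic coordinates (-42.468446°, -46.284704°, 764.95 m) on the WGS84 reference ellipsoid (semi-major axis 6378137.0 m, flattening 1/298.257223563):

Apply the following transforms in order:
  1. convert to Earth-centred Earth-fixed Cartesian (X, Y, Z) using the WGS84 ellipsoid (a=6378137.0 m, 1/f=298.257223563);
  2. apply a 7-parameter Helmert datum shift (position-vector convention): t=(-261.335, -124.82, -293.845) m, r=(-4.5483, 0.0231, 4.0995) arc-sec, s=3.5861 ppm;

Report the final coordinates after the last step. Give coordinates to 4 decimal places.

start: φ=-42.468446°, λ=-46.284704°, h=764.950 m
→ ECEF (a=6378137.000, f=1/298.257223563): X=3256753.6239, Y=-3406176.9933, Z=-4284646.3270
→ Helmert 7p (PV): X=3256571.1859, Y=-3406343.7803, Z=-4284880.7927

X=3256571.1859 m, Y=-3406343.7803 m, Z=-4284880.7927 m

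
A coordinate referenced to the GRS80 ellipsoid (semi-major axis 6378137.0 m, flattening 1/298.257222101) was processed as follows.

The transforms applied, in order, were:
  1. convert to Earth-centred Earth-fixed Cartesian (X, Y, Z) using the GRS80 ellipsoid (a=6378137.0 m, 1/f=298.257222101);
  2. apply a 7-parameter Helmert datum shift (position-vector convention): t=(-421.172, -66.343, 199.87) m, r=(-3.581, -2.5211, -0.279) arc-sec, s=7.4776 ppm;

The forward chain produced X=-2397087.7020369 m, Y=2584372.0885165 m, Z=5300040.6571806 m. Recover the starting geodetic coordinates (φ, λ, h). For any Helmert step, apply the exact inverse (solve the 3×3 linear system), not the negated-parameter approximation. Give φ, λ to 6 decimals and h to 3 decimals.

start: X=-2397087.7020, Y=2584372.0885, Z=5300040.6572 m
→ Helmert⁻¹: X=-2396587.3260, Y=2584323.8525, Z=5299875.3169
→ geod (Bowring, a=6378137.000): φ=56.55237500°, λ=132.84147500°, h=1541.4030 m

φ=56.552375°, λ=132.841475°, h=1541.403 m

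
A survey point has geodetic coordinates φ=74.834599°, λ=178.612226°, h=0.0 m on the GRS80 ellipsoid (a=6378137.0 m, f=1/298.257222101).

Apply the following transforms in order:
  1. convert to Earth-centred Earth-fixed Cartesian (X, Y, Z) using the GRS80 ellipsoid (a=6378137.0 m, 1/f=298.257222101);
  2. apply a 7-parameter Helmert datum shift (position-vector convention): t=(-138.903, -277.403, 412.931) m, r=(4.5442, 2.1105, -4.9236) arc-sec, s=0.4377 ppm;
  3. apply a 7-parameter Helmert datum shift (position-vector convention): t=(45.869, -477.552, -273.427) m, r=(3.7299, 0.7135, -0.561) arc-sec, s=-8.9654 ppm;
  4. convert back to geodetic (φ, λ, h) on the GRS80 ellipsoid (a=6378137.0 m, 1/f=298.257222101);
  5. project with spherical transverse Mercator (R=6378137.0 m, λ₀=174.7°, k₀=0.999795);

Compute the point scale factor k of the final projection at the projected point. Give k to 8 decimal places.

0.99995696

start: φ=74.834599°, λ=178.612226°, h=0.000 m
→ ECEF (a=6378137.000, f=1/298.257222101): X=-1673297.6674, Y=40537.2479, Z=6133961.7210
→ Helmert 7p (PV): X=-1673373.5725, Y=40164.6679, Z=6134395.3511
→ Helmert 7p (PV): X=-1673291.3722, Y=39580.3794, Z=6134073.4414
→ geod (Bowring, a=6378137.000): φ=74.83511329°, λ=178.64496649°, h=100.1926 m
→ into tm (λ₀=174.7°): φ=74.83511329°, λ−λ₀=3.94496649°
scale k = 0.99995696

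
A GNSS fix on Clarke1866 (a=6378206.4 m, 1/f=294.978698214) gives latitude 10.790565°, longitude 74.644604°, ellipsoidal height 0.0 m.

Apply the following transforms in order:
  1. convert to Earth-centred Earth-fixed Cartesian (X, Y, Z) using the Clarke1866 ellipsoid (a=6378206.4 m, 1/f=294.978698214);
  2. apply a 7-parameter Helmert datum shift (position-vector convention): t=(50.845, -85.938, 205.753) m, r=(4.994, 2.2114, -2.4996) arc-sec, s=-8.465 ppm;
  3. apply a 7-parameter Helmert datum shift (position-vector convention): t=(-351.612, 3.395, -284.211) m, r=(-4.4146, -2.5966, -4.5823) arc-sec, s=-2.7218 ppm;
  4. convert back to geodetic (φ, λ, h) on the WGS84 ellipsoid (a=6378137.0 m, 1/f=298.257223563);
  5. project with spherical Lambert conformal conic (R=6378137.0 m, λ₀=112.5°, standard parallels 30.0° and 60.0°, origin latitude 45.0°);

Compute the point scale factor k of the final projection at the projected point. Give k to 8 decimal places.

start: φ=10.790565°, λ=74.644604°, h=0.000 m
→ ECEF (a=6378206.400, f=1/294.978698214): X=1659316.5340, Y=6042480.1722, Z=1186183.0721
→ Helmert 7p (PV): X=1659439.2746, Y=6042294.2574, Z=1186507.2913
→ Helmert 7p (PV): X=1659202.4423, Y=6042269.7354, Z=1186111.4206
→ geod (Bowring, a=6378137.000): φ=10.78953461°, λ=74.64510046°, h=-181.3398 m
→ into lcc (λ₀=112.5°): φ=10.78953461°, λ−λ₀=-37.85489954°
scale k = 1.14054576

1.14054576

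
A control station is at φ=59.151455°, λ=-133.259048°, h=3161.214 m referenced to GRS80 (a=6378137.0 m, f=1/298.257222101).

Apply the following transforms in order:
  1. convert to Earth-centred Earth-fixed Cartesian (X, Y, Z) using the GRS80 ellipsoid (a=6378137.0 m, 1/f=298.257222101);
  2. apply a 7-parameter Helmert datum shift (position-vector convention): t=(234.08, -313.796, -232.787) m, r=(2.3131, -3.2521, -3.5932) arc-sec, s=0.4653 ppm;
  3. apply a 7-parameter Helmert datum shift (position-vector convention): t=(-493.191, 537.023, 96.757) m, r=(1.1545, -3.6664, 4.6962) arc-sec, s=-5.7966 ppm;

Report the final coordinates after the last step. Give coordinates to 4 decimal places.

X=-2248359.1489 m, Y=-2388744.2905 m, Z=5455039.8803 m

start: φ=59.151455°, λ=-133.259048°, h=3161.214 m
→ ECEF (a=6378137.000, f=1/298.257222101): X=-2247941.8279, Y=-2388876.5273, Z=5455320.5528
→ Helmert 7p (PV): X=-2247836.4209, Y=-2389213.4522, Z=5455028.0722
→ Helmert 7p (PV): X=-2248359.1489, Y=-2388744.2905, Z=5455039.8803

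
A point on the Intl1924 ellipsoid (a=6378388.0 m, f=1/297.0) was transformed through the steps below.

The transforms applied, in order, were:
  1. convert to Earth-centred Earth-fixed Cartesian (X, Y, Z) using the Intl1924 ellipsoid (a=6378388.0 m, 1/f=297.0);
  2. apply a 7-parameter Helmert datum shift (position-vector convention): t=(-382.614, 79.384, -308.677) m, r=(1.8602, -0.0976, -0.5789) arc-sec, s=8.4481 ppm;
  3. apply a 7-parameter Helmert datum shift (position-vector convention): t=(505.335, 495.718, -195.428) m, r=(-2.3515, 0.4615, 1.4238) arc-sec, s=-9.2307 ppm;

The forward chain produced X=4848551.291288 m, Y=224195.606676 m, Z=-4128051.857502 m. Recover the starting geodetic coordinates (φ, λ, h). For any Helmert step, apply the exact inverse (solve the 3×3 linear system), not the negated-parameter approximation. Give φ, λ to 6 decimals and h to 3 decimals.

φ=-40.568923°, λ=2.640617°, h=1992.093 m

start: X=4848551.2913, Y=224195.6067, Z=-4128051.8575 m
→ Helmert⁻¹: X=4848101.4876, Y=223715.5477, Z=-4127881.1352
→ Helmert⁻¹: X=4848440.5608, Y=223610.6577, Z=-4127541.8992
→ geod (Bowring, a=6378388.000): φ=-40.56892300°, λ=2.64061700°, h=1992.0930 m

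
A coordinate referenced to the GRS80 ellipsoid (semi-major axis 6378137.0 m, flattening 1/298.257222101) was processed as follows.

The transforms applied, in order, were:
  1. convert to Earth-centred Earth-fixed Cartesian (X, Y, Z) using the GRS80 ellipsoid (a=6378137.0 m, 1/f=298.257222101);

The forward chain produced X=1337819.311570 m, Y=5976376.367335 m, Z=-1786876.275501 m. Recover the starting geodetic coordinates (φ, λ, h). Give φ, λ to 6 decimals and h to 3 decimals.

start: X=1337819.3116, Y=5976376.3673, Z=-1786876.2755 m
→ geod (Bowring, a=6378137.000): φ=-16.36933200°, λ=77.38227900°, h=3184.9420 m

φ=-16.369332°, λ=77.382279°, h=3184.942 m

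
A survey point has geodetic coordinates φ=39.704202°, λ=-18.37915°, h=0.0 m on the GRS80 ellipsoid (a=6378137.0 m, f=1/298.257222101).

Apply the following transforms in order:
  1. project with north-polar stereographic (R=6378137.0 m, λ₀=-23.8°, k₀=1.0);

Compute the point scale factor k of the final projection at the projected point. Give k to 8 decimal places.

start: φ=39.704202°, λ=-18.379150°, h=0.000 m
→ into stereo (λ₀=-23.8°): φ=39.70420200°, λ−λ₀=5.42085000°
scale k = 1.22038712

1.22038712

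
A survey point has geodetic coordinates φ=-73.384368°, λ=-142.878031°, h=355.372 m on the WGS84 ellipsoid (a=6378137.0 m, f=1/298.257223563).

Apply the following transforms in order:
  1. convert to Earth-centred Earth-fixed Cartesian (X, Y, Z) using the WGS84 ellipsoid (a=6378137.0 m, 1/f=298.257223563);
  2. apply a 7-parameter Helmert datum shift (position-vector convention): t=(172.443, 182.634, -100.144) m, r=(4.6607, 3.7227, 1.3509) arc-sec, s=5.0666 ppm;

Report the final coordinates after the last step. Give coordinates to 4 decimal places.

X=-1458742.1992 m, Y=-1103859.6814 m, Z=-6090116.0162 m

start: φ=-73.384368°, λ=-142.878031°, h=355.372 m
→ ECEF (a=6378137.000, f=1/298.257223563): X=-1458804.5690, Y=-1104164.7751, Z=-6089986.3961
→ Helmert 7p (PV): X=-1458742.1992, Y=-1103859.6814, Z=-6090116.0162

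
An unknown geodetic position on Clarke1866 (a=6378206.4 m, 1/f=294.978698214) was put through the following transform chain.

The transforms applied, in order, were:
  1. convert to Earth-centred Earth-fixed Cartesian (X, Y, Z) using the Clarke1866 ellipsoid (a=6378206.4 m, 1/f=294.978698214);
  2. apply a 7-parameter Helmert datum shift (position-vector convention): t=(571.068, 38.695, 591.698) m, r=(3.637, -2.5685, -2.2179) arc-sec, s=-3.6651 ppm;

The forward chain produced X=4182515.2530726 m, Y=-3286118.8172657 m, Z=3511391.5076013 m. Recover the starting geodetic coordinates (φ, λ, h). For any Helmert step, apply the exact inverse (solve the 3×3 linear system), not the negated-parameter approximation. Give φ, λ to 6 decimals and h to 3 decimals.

φ=33.607926°, λ=-38.158711°, h=1251.474 m

start: X=4182515.2531, Y=-3286118.8173, Z=3511391.5076 m
→ Helmert⁻¹: X=4182038.5646, Y=-3286062.6832, Z=3510818.5426
→ geod (Bowring, a=6378206.400): φ=33.60792600°, λ=-38.15871100°, h=1251.4740 m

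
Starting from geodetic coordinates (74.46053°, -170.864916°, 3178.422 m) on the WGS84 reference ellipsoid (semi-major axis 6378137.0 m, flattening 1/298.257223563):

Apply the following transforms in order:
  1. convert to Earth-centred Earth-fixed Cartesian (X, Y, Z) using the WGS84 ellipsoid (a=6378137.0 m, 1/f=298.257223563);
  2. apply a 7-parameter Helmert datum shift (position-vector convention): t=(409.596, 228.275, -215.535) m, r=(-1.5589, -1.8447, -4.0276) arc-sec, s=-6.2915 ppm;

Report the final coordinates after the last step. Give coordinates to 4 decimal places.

X=-1692791.2064 m, Y=-271953.0333 m, Z=6125702.8284 m

start: φ=74.460530°, λ=-170.864916°, h=3178.422 m
→ ECEF (a=6378137.000, f=1/298.257223563): X=-1693151.3522, Y=-272262.3804, Z=6125969.9896
→ Helmert 7p (PV): X=-1692791.2064, Y=-271953.0333, Z=6125702.8284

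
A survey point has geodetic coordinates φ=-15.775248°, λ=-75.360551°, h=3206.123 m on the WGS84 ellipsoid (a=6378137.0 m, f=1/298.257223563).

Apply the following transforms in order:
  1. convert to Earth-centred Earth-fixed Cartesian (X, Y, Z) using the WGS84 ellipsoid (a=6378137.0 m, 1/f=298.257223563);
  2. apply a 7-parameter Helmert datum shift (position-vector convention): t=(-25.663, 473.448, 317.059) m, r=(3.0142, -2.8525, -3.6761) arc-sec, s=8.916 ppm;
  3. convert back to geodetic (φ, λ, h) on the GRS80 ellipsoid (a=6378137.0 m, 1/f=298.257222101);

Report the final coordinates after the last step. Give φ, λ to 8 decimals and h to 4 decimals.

φ=-15.77424520°, λ=-75.36041310°, h=2729.8617 m

start: φ=-15.775248°, λ=-75.360551°, h=3206.123 m
→ ECEF (a=6378137.000, f=1/298.257223563): X=1552431.3997, Y=-5943097.9687, Z=-1723679.1892
→ Helmert 7p (PV): X=1552337.4955, Y=-5942679.9886, Z=-1723442.8781
→ geod (Bowring, a=6378137.000): φ=-15.77424520°, λ=-75.36041310°, h=2729.8617 m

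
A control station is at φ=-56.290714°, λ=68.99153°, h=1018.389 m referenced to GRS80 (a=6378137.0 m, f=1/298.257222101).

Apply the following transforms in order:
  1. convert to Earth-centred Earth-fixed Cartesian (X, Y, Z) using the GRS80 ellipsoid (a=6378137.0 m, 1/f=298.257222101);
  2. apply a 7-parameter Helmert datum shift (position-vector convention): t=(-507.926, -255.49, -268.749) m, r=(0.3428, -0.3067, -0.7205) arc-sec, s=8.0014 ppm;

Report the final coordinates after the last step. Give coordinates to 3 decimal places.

X=1271689.535 m, Y=3312422.127 m, Z=-5283625.601 m

start: φ=-56.290714°, λ=68.991530°, h=1018.389 m
→ ECEF (a=6378137.000, f=1/298.257222101): X=1272167.8548, Y=3312646.7741, Z=-5283321.9751
→ Helmert 7p (PV): X=1271689.5354, Y=3312422.1267, Z=-5283625.6010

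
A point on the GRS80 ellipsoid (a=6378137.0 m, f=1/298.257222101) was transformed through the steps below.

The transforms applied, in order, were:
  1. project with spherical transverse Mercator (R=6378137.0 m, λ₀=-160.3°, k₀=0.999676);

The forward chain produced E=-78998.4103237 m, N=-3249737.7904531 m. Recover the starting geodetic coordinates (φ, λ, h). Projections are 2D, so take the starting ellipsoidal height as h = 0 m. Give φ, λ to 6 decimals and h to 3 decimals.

start: E=-78998.4103, N=-3249737.7905 m
→ tm⁻¹: φ=-29.19989500°, λ=-161.11321300°

φ=-29.199895°, λ=-161.113213°, h=0.000 m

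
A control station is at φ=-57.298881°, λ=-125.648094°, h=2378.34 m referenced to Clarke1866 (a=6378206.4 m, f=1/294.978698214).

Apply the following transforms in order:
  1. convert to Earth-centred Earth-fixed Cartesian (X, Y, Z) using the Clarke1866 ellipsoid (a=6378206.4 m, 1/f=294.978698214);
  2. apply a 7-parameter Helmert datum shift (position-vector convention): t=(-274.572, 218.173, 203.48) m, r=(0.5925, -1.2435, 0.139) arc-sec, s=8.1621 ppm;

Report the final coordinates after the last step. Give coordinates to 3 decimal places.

start: φ=-57.298881°, λ=-125.648094°, h=2378.340 m
→ ECEF (a=6378206.400, f=1/294.978698214): X=-2013849.7909, Y=-2807933.0115, Z=-5345756.1666
→ Helmert 7p (PV): X=-2014106.6798, Y=-2807723.7583, Z=-5345616.5260

X=-2014106.680 m, Y=-2807723.758 m, Z=-5345616.526 m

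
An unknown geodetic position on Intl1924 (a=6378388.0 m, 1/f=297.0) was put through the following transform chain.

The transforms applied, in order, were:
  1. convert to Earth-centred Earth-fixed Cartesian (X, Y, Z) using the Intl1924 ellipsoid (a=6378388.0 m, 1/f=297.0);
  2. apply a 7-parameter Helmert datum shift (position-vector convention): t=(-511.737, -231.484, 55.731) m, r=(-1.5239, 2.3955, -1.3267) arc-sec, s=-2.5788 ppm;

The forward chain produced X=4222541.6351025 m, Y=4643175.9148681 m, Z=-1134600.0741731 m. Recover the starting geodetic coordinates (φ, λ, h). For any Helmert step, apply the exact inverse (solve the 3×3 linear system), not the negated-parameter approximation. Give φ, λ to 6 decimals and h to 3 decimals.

φ=-10.314144°, λ=47.714660°, h=622.677 m

start: X=4222541.6351, Y=4643175.9149, Z=-1134600.0742 m
→ Helmert⁻¹: X=4223047.5724, Y=4643454.9184, Z=-1134575.3798
→ geod (Bowring, a=6378388.000): φ=-10.31414400°, λ=47.71466000°, h=622.6770 m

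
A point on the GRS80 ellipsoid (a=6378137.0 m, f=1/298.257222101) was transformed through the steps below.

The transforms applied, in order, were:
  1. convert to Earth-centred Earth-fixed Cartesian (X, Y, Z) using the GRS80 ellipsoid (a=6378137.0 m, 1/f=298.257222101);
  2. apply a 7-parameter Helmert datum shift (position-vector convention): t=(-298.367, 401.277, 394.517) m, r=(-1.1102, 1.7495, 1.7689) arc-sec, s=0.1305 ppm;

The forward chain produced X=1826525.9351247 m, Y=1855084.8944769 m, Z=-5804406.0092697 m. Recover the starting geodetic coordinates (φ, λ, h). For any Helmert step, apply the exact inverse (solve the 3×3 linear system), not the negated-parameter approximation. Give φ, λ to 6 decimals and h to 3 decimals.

start: X=1826525.9351, Y=1855084.8945, Z=-5804406.0093 m
→ Helmert⁻¹: X=1826889.2044, Y=1854698.9519, Z=-5804774.2907
→ geod (Bowring, a=6378137.000): φ=-65.98785500°, λ=45.43278900°, h=1508.2120 m

φ=-65.987855°, λ=45.432789°, h=1508.212 m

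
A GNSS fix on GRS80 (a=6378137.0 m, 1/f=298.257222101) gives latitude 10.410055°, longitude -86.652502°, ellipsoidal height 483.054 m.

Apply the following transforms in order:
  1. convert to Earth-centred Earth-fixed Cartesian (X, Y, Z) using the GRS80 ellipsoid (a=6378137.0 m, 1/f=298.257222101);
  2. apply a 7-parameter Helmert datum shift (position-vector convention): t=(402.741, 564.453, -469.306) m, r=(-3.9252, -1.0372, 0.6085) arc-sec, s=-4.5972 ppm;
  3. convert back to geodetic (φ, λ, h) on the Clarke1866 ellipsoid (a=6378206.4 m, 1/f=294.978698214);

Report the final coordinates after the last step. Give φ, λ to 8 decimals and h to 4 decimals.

start: φ=10.410055°, λ=-86.652502°, h=483.054 m
→ ECEF (a=6378137.000, f=1/298.257222101): X=366367.3102, Y=-6263606.6812, Z=1144974.0418
→ Helmert 7p (PV): X=366781.0876, Y=-6262990.5636, Z=1144620.5097
→ geod (Bowring, a=6378206.400): φ=10.40863866°, λ=-86.64840100°, h=-223.6448 m

φ=10.40863866°, λ=-86.64840100°, h=-223.6448 m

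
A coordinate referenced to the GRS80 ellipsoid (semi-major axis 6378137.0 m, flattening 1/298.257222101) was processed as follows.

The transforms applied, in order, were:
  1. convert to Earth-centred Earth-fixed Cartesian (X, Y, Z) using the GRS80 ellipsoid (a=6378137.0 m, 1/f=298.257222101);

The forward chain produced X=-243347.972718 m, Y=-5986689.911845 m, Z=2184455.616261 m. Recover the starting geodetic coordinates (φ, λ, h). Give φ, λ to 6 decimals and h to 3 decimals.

start: X=-243347.9727, Y=-5986689.9118, Z=2184455.6163 m
→ geod (Bowring, a=6378137.000): φ=20.15519300°, λ=-92.32768700°, h=1805.8960 m

φ=20.155193°, λ=-92.327687°, h=1805.896 m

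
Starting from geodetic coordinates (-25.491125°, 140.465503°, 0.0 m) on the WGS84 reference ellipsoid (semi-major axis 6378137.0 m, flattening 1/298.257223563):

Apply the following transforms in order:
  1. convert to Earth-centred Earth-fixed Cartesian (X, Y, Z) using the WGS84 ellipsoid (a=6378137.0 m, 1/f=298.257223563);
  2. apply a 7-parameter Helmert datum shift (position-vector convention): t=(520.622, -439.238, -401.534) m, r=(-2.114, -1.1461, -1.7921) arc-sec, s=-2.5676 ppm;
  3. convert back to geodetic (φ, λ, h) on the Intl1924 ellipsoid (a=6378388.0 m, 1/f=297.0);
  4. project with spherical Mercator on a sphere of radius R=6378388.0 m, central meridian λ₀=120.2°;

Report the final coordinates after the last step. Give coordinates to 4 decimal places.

start: φ=-25.491125°, λ=140.465503°, h=0.000 m
→ ECEF (a=6378137.000, f=1/298.257223563): X=-4442975.9279, Y=3667001.7860, Z=-2728283.1155
→ Helmert 7p (PV): X=-4442396.8785, Y=3666563.7726, Z=-2728739.9143
→ geod (Bowring, a=6378388.000): φ=-25.49830527°, λ=140.46519687°, h=-692.2647 m
→ merc (R=6378388.0, λ₀=120.2°): E=2256000.1741, N=-2937191.0045

E=2256000.1741 m, N=-2937191.0045 m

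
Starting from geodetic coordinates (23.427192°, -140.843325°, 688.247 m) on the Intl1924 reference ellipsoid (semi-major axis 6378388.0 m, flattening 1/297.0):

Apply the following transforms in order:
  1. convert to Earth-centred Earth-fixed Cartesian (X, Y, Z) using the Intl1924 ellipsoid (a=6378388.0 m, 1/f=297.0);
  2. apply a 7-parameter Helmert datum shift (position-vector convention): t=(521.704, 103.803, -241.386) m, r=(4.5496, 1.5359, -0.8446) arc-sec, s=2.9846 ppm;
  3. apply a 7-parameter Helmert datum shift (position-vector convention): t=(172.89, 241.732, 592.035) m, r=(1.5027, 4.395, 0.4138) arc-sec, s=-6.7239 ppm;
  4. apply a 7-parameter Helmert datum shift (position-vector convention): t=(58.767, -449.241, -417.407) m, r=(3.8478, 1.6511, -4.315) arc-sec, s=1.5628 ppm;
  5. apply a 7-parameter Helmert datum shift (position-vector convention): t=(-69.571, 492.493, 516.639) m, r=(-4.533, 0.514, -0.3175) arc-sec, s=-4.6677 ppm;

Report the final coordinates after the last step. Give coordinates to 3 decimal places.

start: φ=23.427192°, λ=-140.843325°, h=688.247 m
→ ECEF (a=6378388.000, f=1/297.0): X=-4541132.7766, Y=-3697943.1102, Z=2520505.9895
→ Helmert 7p (PV): X=-4540620.9999, Y=-3697887.3444, Z=2520224.3747
→ Helmert 7p (PV): X=-4540356.4612, Y=-3697648.2178, Z=2520869.2728
→ Helmert 7p (PV): X=-4540361.9648, Y=-3698055.2804, Z=2520423.1715
→ Helmert 7p (PV): X=-4540409.7543, Y=-3697483.1471, Z=2521020.6305

X=-4540409.754 m, Y=-3697483.147 m, Z=2521020.630 m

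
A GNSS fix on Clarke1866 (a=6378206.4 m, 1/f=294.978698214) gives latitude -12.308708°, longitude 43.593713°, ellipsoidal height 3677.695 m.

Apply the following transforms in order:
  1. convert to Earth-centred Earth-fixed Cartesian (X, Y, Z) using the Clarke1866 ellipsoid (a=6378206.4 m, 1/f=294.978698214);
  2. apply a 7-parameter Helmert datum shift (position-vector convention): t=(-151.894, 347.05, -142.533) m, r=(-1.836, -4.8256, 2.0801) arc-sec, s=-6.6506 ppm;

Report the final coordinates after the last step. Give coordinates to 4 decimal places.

start: φ=-12.308708°, λ=43.593713°, h=3677.695 m
→ ECEF (a=6378206.400, f=1/294.978698214): X=4516511.5613, Y=4300070.9129, Z=-1351487.3130
→ Helmert 7p (PV): X=4516317.8836, Y=4300422.8820, Z=-1351553.4694

X=4516317.8836 m, Y=4300422.8820 m, Z=-1351553.4694 m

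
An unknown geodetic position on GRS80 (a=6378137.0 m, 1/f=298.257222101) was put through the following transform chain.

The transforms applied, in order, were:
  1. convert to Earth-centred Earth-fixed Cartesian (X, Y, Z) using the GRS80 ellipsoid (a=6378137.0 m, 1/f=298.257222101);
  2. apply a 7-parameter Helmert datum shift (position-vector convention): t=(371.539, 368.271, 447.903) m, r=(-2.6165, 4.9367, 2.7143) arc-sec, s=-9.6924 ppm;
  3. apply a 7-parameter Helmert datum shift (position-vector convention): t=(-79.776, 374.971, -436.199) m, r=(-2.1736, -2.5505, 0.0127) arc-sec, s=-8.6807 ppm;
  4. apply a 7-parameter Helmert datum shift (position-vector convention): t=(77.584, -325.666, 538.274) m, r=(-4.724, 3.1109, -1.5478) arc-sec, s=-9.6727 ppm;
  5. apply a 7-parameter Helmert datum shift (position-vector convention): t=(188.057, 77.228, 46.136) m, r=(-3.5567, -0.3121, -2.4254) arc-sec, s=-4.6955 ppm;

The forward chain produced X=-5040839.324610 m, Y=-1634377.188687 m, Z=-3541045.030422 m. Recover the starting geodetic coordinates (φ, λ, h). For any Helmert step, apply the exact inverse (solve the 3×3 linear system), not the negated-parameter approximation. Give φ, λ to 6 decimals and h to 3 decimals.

start: X=-5040839.3246, Y=-1634377.1887, Z=-3541045.0304 m
→ Helmert⁻¹: X=-5041037.1909, Y=-1634460.3062, Z=-3541128.3497
→ Helmert⁻¹: X=-5041097.8564, Y=-1634107.1582, Z=-3541814.3370
→ Helmert⁻¹: X=-5041105.7306, Y=-1634458.6889, Z=-3541363.7695
→ Helmert⁻¹: X=-5041462.8728, Y=-1634731.5327, Z=-3541987.3997
→ geod (Bowring, a=6378137.000): φ=-33.93333700°, λ=-162.03433100°, h=2997.8040 m

φ=-33.933337°, λ=-162.034331°, h=2997.804 m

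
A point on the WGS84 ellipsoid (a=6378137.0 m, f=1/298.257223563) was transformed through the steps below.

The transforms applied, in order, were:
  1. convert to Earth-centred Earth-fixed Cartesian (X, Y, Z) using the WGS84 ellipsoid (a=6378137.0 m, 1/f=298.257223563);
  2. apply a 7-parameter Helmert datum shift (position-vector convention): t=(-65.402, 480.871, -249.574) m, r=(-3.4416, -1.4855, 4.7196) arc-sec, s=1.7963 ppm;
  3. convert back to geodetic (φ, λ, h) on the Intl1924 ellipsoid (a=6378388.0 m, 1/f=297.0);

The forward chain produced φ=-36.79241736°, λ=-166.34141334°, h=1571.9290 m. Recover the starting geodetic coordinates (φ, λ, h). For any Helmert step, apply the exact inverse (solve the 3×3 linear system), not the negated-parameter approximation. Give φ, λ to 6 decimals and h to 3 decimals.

φ=-36.789383°, λ=-166.338080°, h=1669.305 m

start: φ=-36.792417°, λ=-166.341413°, h=1571.929 m
→ ECEF (a=6378388.000, f=1/297.0): X=-4970648.9352, Y=-1207907.9822, Z=-3799972.2947
→ Helmert⁻¹: X=-4970629.6150, Y=-1208209.5490, Z=-3799700.2567
→ geod (Bowring, a=6378137.000): φ=-36.78938300°, λ=-166.33808000°, h=1669.3050 m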